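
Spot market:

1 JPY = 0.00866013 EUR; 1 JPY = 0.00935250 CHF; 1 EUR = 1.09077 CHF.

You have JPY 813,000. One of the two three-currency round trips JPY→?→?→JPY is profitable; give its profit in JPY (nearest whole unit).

Profitable loop is JPY → EUR → CHF → JPY:
JPY 813,000 × 0.00866013 = EUR 7,040.69
EUR 7,040.69 × 1.09077 = CHF 7,679.77
CHF 7,679.77 ÷ 0.00935250 = JPY 821,146
Profit = JPY 821,146 − JPY 813,000

Profit: JPY 8,146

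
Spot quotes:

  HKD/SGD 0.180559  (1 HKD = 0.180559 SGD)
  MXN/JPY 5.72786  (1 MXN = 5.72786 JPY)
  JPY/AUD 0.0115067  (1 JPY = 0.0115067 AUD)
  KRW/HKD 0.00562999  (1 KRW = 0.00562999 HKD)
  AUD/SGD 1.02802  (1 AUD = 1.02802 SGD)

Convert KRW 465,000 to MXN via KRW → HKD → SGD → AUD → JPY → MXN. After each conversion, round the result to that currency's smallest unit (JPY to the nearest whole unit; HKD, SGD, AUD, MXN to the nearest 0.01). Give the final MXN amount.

MXN 6,976.43

KRW 465,000 × 0.00562999 = HKD 2,617.95
HKD 2,617.95 × 0.180559 = SGD 472.69
SGD 472.69 ÷ 1.02802 = AUD 459.81
AUD 459.81 ÷ 0.0115067 = JPY 39,960
JPY 39,960 ÷ 5.72786 = MXN 6,976.43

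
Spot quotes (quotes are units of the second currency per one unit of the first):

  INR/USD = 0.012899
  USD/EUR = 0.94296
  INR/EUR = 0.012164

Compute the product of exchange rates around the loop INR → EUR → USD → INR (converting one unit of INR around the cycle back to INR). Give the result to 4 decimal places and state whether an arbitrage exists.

1.0001 (no arbitrage)

Around INR → EUR → USD → INR: 1 × 0.012164 ÷ 0.94296 ÷ 0.012899 = 1.000062
Product ≈ 1 (deviation 0.006%, within rounding noise).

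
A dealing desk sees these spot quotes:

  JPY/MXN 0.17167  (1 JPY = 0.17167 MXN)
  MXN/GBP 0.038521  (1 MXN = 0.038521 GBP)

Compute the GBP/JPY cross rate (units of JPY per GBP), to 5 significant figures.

1 GBP ÷ 0.038521 = 25.9599 MXN
25.9599 MXN ÷ 0.17167 = 151.22 JPY

GBP/JPY = 151.22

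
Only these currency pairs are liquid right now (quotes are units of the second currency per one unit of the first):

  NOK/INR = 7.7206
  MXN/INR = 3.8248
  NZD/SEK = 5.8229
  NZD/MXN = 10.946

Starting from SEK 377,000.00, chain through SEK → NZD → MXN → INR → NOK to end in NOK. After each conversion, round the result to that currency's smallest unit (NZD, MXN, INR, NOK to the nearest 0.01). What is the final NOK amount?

SEK 377,000.00 ÷ 5.8229 = NZD 64,744.37
NZD 64,744.37 × 10.946 = MXN 708,691.87
MXN 708,691.87 × 3.8248 = INR 2,710,604.66
INR 2,710,604.66 ÷ 7.7206 = NOK 351,087.31

NOK 351,087.31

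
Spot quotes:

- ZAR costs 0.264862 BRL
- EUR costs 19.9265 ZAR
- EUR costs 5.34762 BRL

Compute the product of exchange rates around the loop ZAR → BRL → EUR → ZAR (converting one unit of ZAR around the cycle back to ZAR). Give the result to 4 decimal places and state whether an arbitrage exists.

Around ZAR → BRL → EUR → ZAR: 1 × 0.264862 ÷ 5.34762 × 19.9265 = 0.986939
Product < 1; profitable direction is ZAR → EUR → BRL → ZAR.

0.9869 (arbitrage exists)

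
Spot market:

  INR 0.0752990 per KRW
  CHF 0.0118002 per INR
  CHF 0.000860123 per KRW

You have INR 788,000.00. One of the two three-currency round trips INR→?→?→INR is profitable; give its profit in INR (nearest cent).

Profitable loop is INR → CHF → KRW → INR:
INR 788,000.00 × 0.0118002 = CHF 9,298.56
CHF 9,298.56 ÷ 0.000860123 = KRW 10,810,730
KRW 10,810,730 × 0.0752990 = INR 814,037.17
Profit = INR 814,037.17 − INR 788,000.00

Profit: INR 26,037.17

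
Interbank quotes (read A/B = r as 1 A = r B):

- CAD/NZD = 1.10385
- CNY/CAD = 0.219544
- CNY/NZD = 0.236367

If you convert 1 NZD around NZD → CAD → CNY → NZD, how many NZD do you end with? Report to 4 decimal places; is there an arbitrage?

Around NZD → CAD → CNY → NZD: 1 ÷ 1.10385 ÷ 0.219544 × 0.236367 = 0.975338
Product < 1; profitable direction is NZD → CNY → CAD → NZD.

0.9753 (arbitrage exists)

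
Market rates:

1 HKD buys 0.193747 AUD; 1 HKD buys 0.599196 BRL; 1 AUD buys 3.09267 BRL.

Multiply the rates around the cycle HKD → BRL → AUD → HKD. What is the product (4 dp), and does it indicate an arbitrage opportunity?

Around HKD → BRL → AUD → HKD: 1 × 0.599196 ÷ 3.09267 ÷ 0.193747 = 1.000001
Product ≈ 1 (deviation 0.000%, within rounding noise).

1.0000 (no arbitrage)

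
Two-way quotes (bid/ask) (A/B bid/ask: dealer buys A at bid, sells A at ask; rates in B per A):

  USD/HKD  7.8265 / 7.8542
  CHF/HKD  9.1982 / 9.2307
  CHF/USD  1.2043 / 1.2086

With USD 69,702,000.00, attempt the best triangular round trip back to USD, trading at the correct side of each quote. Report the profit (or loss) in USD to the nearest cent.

Net profit: USD 1,470,607.84

Best loop USD → HKD → CHF → USD:
USD 69,702,000.00 × 7.8265 (sell USD at bid) = HKD 545,522,703.00
HKD 545,522,703.00 ÷ 9.2307 (buy CHF at ask) = CHF 59,098,736.07
CHF 59,098,736.07 × 1.2043 (sell CHF at bid) = USD 71,172,607.84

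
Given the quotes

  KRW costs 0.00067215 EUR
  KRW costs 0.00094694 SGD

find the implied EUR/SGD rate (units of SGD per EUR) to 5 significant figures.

EUR/SGD = 1.4088

1 EUR ÷ 0.00067215 = 1487.76 KRW
1487.76 KRW × 0.00094694 = 1.40882 SGD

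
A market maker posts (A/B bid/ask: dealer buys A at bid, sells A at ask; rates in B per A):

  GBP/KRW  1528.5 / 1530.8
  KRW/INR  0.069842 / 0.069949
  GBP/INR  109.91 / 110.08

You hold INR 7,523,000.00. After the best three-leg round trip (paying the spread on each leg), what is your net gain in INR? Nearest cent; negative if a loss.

Net profit: INR 198,973.48

Best loop INR → KRW → GBP → INR:
INR 7,523,000.00 ÷ 0.069949 (buy KRW at ask) = KRW 107,549,786
KRW 107,549,786 ÷ 1530.8 (buy GBP at ask) = GBP 70,257.24
GBP 70,257.24 × 109.91 (sell GBP at bid) = INR 7,721,973.48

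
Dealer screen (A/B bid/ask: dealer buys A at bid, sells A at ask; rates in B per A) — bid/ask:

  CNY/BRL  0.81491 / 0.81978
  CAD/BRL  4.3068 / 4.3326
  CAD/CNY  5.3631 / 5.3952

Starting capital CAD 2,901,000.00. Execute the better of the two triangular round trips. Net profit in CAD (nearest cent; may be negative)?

Best loop CAD → CNY → BRL → CAD:
CAD 2,901,000.00 × 5.3631 (sell CAD at bid) = CNY 15,558,353.10
CNY 15,558,353.10 × 0.81491 (sell CNY at bid) = BRL 12,678,657.52
BRL 12,678,657.52 ÷ 4.3326 (buy CAD at ask) = CAD 2,926,339.27

Net profit: CAD 25,339.27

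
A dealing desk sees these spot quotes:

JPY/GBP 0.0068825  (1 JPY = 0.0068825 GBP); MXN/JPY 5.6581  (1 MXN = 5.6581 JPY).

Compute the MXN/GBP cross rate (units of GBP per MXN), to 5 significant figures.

1 MXN × 5.6581 = 5.6581 JPY
5.6581 JPY × 0.0068825 = 0.0389419 GBP

MXN/GBP = 0.038942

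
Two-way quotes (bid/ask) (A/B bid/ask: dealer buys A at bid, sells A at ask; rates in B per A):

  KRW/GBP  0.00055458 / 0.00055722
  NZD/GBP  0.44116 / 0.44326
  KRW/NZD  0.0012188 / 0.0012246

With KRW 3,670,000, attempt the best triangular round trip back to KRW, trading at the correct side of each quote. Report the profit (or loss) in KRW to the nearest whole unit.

Net profit: KRW 79,536

Best loop KRW → GBP → NZD → KRW:
KRW 3,670,000 × 0.00055458 (sell KRW at bid) = GBP 2,035.31
GBP 2,035.31 ÷ 0.44326 (buy NZD at ask) = NZD 4,591.68
NZD 4,591.68 ÷ 0.0012246 (buy KRW at ask) = KRW 3,749,536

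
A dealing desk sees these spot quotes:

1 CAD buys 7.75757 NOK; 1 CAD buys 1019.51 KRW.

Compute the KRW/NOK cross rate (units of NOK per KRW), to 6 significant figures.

KRW/NOK = 0.00760912

1 KRW ÷ 1019.51 = 0.000980863 CAD
0.000980863 CAD × 7.75757 = 0.00760912 NOK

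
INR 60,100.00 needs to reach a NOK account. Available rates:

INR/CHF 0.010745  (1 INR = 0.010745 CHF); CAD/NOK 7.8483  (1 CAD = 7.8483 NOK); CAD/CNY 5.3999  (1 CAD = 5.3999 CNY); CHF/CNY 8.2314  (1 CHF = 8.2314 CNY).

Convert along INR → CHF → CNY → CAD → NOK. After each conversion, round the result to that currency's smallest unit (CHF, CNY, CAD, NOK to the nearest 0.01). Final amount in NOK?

INR 60,100.00 × 0.010745 = CHF 645.77
CHF 645.77 × 8.2314 = CNY 5,315.59
CNY 5,315.59 ÷ 5.3999 = CAD 984.39
CAD 984.39 × 7.8483 = NOK 7,725.79

NOK 7,725.79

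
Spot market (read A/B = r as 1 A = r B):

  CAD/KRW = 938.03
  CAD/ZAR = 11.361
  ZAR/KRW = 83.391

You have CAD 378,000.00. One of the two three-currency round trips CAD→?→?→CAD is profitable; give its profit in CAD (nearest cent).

Profit: CAD 3,777.93

Profitable loop is CAD → ZAR → KRW → CAD:
CAD 378,000.00 × 11.361 = ZAR 4,294,458.00
ZAR 4,294,458.00 × 83.391 = KRW 358,119,147
KRW 358,119,147 ÷ 938.03 = CAD 381,777.93
Profit = CAD 381,777.93 − CAD 378,000.00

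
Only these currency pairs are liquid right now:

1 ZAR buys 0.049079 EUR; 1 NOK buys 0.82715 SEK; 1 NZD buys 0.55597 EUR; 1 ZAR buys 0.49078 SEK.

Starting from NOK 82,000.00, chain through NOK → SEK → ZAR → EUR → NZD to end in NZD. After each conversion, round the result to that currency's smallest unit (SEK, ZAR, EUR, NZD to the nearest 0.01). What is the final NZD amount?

NOK 82,000.00 × 0.82715 = SEK 67,826.30
SEK 67,826.30 ÷ 0.49078 = ZAR 138,201.03
ZAR 138,201.03 × 0.049079 = EUR 6,782.77
EUR 6,782.77 ÷ 0.55597 = NZD 12,199.88

NZD 12,199.88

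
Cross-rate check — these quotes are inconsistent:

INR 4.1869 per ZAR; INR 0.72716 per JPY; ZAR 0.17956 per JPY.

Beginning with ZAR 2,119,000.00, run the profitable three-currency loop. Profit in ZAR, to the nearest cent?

Profitable loop is ZAR → INR → JPY → ZAR:
ZAR 2,119,000.00 × 4.1869 = INR 8,872,041.10
INR 8,872,041.10 ÷ 0.72716 = JPY 12,200,948
JPY 12,200,948 × 0.17956 = ZAR 2,190,802.16
Profit = ZAR 2,190,802.16 − ZAR 2,119,000.00

Profit: ZAR 71,802.16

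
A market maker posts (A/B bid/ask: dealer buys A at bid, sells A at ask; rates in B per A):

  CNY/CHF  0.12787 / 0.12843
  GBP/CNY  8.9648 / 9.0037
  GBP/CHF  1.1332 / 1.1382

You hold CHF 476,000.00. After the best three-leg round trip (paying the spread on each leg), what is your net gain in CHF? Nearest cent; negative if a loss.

Net profit: CHF 3,399.57

Best loop CHF → GBP → CNY → CHF:
CHF 476,000.00 ÷ 1.1382 (buy GBP at ask) = GBP 418,204.18
GBP 418,204.18 × 8.9648 (sell GBP at bid) = CNY 3,749,116.85
CNY 3,749,116.85 × 0.12787 (sell CNY at bid) = CHF 479,399.57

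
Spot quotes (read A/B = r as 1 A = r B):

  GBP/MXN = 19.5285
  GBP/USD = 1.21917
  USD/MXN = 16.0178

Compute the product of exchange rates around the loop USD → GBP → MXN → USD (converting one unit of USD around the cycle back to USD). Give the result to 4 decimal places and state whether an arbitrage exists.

1.0000 (no arbitrage)

Around USD → GBP → MXN → USD: 1 ÷ 1.21917 × 19.5285 ÷ 16.0178 = 1.000004
Product ≈ 1 (deviation 0.000%, within rounding noise).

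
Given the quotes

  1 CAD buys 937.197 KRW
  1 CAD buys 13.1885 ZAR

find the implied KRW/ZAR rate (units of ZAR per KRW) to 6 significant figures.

KRW/ZAR = 0.0140723

1 KRW ÷ 937.197 = 0.00106701 CAD
0.00106701 CAD × 13.1885 = 0.0140723 ZAR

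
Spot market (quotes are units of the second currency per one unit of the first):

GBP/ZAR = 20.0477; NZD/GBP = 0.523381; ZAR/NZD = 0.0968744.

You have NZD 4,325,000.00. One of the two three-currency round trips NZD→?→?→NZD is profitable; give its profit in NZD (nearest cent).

Profitable loop is NZD → GBP → ZAR → NZD:
NZD 4,325,000.00 × 0.523381 = GBP 2,263,622.82
GBP 2,263,622.82 × 20.0477 = ZAR 45,380,431.31
ZAR 45,380,431.31 × 0.0968744 = NZD 4,396,202.05
Profit = NZD 4,396,202.05 − NZD 4,325,000.00

Profit: NZD 71,202.05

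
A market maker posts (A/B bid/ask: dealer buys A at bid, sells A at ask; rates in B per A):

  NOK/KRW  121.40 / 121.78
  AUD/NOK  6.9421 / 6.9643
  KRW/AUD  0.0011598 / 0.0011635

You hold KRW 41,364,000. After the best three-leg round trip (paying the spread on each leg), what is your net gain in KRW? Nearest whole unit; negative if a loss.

Best loop KRW → NOK → AUD → KRW:
KRW 41,364,000 ÷ 121.78 (buy NOK at ask) = NOK 339,661.69
NOK 339,661.69 ÷ 6.9643 (buy AUD at ask) = AUD 48,771.83
AUD 48,771.83 ÷ 0.0011635 (buy KRW at ask) = KRW 41,918,207

Net profit: KRW 554,207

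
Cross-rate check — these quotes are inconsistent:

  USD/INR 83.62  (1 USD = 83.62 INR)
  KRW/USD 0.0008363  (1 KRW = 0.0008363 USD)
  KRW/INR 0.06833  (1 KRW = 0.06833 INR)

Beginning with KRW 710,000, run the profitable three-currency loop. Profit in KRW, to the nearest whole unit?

Profit: KRW 16,640

Profitable loop is KRW → USD → INR → KRW:
KRW 710,000 × 0.0008363 = USD 593.77
USD 593.77 × 83.62 = INR 49,651.30
INR 49,651.30 ÷ 0.06833 = KRW 726,640
Profit = KRW 726,640 − KRW 710,000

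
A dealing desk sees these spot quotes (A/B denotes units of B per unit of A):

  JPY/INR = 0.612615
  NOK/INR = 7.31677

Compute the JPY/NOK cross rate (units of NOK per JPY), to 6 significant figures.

1 JPY × 0.612615 = 0.612615 INR
0.612615 INR ÷ 7.31677 = 0.0837275 NOK

JPY/NOK = 0.0837275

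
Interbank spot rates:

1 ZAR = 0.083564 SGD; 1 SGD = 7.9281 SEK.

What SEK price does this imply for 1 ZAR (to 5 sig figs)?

ZAR/SEK = 0.66250

1 ZAR × 0.083564 = 0.083564 SGD
0.083564 SGD × 7.9281 = 0.662504 SEK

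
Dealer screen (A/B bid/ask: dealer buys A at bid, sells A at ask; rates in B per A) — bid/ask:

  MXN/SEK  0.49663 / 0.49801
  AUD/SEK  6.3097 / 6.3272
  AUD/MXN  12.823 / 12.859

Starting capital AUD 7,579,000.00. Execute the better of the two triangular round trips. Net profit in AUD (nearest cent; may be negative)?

Best loop AUD → MXN → SEK → AUD:
AUD 7,579,000.00 × 12.823 (sell AUD at bid) = MXN 97,185,517.00
MXN 97,185,517.00 × 0.49663 (sell MXN at bid) = SEK 48,265,243.31
SEK 48,265,243.31 ÷ 6.3272 (buy AUD at ask) = AUD 7,628,215.21

Net profit: AUD 49,215.21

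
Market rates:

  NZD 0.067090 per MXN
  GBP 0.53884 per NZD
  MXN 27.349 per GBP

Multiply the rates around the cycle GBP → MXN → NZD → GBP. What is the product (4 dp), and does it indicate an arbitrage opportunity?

0.9887 (arbitrage exists)

Around GBP → MXN → NZD → GBP: 1 × 27.349 × 0.067090 × 0.53884 = 0.988688
Product < 1; profitable direction is GBP → NZD → MXN → GBP.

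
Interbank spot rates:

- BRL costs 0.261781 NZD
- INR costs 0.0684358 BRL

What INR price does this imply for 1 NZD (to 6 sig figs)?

NZD/INR = 55.8185

1 NZD ÷ 0.261781 = 3.81999 BRL
3.81999 BRL ÷ 0.0684358 = 55.8185 INR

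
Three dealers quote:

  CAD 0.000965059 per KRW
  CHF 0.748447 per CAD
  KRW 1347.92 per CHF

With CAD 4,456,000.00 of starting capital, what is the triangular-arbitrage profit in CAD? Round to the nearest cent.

Profit: CAD 120,844.40

Profitable loop is CAD → KRW → CHF → CAD:
CAD 4,456,000.00 ÷ 0.000965059 = KRW 4,617,334,277
KRW 4,617,334,277 ÷ 1347.92 = CHF 3,425,525.46
CHF 3,425,525.46 ÷ 0.748447 = CAD 4,576,844.40
Profit = CAD 4,576,844.40 − CAD 4,456,000.00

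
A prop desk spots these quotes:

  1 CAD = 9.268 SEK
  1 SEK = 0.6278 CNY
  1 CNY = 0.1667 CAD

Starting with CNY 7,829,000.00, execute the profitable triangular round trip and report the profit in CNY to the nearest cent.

Profitable loop is CNY → SEK → CAD → CNY:
CNY 7,829,000.00 ÷ 0.6278 = SEK 12,470,532.02
SEK 12,470,532.02 ÷ 9.268 = CAD 1,345,547.26
CAD 1,345,547.26 ÷ 0.1667 = CNY 8,071,669.23
Profit = CNY 8,071,669.23 − CNY 7,829,000.00

Profit: CNY 242,669.23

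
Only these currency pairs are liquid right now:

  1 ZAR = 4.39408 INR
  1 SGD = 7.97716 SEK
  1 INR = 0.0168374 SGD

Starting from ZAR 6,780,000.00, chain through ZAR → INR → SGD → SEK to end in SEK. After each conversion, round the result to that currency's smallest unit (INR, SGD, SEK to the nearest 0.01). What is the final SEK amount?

SEK 4,001,483.06

ZAR 6,780,000.00 × 4.39408 = INR 29,791,862.40
INR 29,791,862.40 × 0.0168374 = SGD 501,617.50
SGD 501,617.50 × 7.97716 = SEK 4,001,483.06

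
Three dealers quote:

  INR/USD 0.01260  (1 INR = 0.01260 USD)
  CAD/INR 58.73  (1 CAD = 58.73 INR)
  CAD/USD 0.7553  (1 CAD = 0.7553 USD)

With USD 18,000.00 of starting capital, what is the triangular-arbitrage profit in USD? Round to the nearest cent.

Profitable loop is USD → INR → CAD → USD:
USD 18,000.00 ÷ 0.01260 = INR 1,428,571.43
INR 1,428,571.43 ÷ 58.73 = CAD 24,324.39
CAD 24,324.39 × 0.7553 = USD 18,372.21
Profit = USD 18,372.21 − USD 18,000.00

Profit: USD 372.21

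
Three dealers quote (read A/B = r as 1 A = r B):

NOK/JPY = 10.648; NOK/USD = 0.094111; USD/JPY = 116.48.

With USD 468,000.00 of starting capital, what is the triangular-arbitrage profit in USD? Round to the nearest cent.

Profitable loop is USD → JPY → NOK → USD:
USD 468,000.00 × 116.48 = JPY 54,512,640
JPY 54,512,640 ÷ 10.648 = NOK 5,119,519.16
NOK 5,119,519.16 × 0.094111 = USD 481,803.07
Profit = USD 481,803.07 − USD 468,000.00

Profit: USD 13,803.07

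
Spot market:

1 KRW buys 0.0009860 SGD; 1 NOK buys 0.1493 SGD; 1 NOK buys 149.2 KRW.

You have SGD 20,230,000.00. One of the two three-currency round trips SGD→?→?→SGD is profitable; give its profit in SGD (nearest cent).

Profit: SGD 300,992.88

Profitable loop is SGD → KRW → NOK → SGD:
SGD 20,230,000.00 ÷ 0.0009860 = KRW 20,517,241,379
KRW 20,517,241,379 ÷ 149.2 = NOK 137,515,022.65
NOK 137,515,022.65 × 0.1493 = SGD 20,530,992.88
Profit = SGD 20,530,992.88 − SGD 20,230,000.00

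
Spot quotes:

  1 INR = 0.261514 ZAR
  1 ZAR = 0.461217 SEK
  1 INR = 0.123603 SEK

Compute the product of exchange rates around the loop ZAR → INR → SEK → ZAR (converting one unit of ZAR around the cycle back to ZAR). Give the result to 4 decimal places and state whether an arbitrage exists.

Around ZAR → INR → SEK → ZAR: 1 ÷ 0.261514 × 0.123603 ÷ 0.461217 = 1.024776
Product > 1; profitable direction is ZAR → INR → SEK → ZAR.

1.0248 (arbitrage exists)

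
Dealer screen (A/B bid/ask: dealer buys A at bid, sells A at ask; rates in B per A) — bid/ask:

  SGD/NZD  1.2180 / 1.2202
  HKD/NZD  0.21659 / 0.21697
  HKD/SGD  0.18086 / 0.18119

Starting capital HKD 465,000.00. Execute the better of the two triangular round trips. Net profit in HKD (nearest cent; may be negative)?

Net profit: HKD 7,109.87

Best loop HKD → SGD → NZD → HKD:
HKD 465,000.00 × 0.18086 (sell HKD at bid) = SGD 84,099.90
SGD 84,099.90 × 1.2180 (sell SGD at bid) = NZD 102,433.68
NZD 102,433.68 ÷ 0.21697 (buy HKD at ask) = HKD 472,109.87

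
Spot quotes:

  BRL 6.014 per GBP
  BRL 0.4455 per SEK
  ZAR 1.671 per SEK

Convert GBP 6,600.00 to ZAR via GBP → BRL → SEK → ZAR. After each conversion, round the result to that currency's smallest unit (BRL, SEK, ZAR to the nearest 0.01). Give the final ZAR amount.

ZAR 148,879.92

GBP 6,600.00 × 6.014 = BRL 39,692.40
BRL 39,692.40 ÷ 0.4455 = SEK 89,096.30
SEK 89,096.30 × 1.671 = ZAR 148,879.92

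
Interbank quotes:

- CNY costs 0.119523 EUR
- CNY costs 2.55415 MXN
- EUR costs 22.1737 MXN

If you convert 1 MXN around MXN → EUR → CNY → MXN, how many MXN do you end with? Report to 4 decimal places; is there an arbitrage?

Around MXN → EUR → CNY → MXN: 1 ÷ 22.1737 ÷ 0.119523 × 2.55415 = 0.963733
Product < 1; profitable direction is MXN → CNY → EUR → MXN.

0.9637 (arbitrage exists)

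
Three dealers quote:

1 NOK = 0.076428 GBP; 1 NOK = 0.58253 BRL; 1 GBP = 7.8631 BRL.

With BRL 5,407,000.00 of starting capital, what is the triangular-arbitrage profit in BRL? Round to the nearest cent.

Profit: BRL 171,075.23

Profitable loop is BRL → NOK → GBP → BRL:
BRL 5,407,000.00 ÷ 0.58253 = NOK 9,281,925.39
NOK 9,281,925.39 × 0.076428 = GBP 709,398.99
GBP 709,398.99 × 7.8631 = BRL 5,578,075.23
Profit = BRL 5,578,075.23 − BRL 5,407,000.00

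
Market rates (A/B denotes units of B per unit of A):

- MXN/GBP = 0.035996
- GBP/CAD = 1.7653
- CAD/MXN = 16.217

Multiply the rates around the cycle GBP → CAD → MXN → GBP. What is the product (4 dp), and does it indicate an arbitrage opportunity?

1.0305 (arbitrage exists)

Around GBP → CAD → MXN → GBP: 1 × 1.7653 × 16.217 × 0.035996 = 1.030489
Product > 1; profitable direction is GBP → CAD → MXN → GBP.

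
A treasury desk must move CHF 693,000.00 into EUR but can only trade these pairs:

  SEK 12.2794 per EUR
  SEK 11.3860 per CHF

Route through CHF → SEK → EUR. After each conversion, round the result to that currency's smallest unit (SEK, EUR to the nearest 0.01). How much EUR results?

CHF 693,000.00 × 11.3860 = SEK 7,890,498.00
SEK 7,890,498.00 ÷ 12.2794 = EUR 642,580.09

EUR 642,580.09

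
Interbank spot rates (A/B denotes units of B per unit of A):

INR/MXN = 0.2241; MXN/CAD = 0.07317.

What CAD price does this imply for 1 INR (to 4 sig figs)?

INR/CAD = 0.01640

1 INR × 0.2241 = 0.2241 MXN
0.2241 MXN × 0.07317 = 0.0163974 CAD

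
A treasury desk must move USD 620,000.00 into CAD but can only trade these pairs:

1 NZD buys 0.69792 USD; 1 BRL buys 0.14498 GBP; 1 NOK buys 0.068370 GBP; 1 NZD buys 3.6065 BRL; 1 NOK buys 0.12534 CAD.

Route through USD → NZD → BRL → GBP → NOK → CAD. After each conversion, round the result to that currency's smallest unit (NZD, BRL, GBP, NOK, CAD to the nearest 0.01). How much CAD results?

CAD 851,538.31

USD 620,000.00 ÷ 0.69792 = NZD 888,353.97
NZD 888,353.97 × 3.6065 = BRL 3,203,848.59
BRL 3,203,848.59 × 0.14498 = GBP 464,493.97
GBP 464,493.97 ÷ 0.068370 = NOK 6,793,827.26
NOK 6,793,827.26 × 0.12534 = CAD 851,538.31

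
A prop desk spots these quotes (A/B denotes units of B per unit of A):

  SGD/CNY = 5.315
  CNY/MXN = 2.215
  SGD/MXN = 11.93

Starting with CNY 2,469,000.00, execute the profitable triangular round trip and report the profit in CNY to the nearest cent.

Profitable loop is CNY → SGD → MXN → CNY:
CNY 2,469,000.00 ÷ 5.315 = SGD 464,534.34
SGD 464,534.34 × 11.93 = MXN 5,541,894.64
MXN 5,541,894.64 ÷ 2.215 = CNY 2,501,984.04
Profit = CNY 2,501,984.04 − CNY 2,469,000.00

Profit: CNY 32,984.04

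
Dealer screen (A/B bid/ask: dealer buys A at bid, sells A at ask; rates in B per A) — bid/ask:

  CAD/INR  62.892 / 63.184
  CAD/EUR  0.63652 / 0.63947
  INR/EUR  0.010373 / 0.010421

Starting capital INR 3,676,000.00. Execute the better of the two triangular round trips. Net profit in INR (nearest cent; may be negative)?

Net profit: INR 74,205.89

Best loop INR → EUR → CAD → INR:
INR 3,676,000.00 × 0.010373 (sell INR at bid) = EUR 38,131.15
EUR 38,131.15 ÷ 0.63947 (buy CAD at ask) = CAD 59,629.30
CAD 59,629.30 × 62.892 (sell CAD at bid) = INR 3,750,205.89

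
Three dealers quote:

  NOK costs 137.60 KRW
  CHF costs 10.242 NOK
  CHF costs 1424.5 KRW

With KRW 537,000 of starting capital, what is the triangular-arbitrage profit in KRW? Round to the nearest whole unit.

Profit: KRW 5,792

Profitable loop is KRW → NOK → CHF → KRW:
KRW 537,000 ÷ 137.60 = NOK 3,902.62
NOK 3,902.62 ÷ 10.242 = CHF 381.04
CHF 381.04 × 1424.5 = KRW 542,792
Profit = KRW 542,792 − KRW 537,000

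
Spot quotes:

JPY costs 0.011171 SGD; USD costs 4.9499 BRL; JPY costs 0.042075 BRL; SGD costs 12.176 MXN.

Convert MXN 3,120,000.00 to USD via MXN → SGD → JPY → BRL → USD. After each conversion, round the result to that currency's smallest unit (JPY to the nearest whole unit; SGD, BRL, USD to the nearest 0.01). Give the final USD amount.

MXN 3,120,000.00 ÷ 12.176 = SGD 256,241.79
SGD 256,241.79 ÷ 0.011171 = JPY 22,938,125
JPY 22,938,125 × 0.042075 = BRL 965,121.61
BRL 965,121.61 ÷ 4.9499 = USD 194,978.00

USD 194,978.00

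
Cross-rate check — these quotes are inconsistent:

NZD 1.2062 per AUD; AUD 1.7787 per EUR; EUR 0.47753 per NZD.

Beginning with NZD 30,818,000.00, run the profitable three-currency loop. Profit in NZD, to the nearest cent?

Profit: NZD 755,820.86

Profitable loop is NZD → EUR → AUD → NZD:
NZD 30,818,000.00 × 0.47753 = EUR 14,716,519.54
EUR 14,716,519.54 × 1.7787 = AUD 26,176,273.31
AUD 26,176,273.31 × 1.2062 = NZD 31,573,820.86
Profit = NZD 31,573,820.86 − NZD 30,818,000.00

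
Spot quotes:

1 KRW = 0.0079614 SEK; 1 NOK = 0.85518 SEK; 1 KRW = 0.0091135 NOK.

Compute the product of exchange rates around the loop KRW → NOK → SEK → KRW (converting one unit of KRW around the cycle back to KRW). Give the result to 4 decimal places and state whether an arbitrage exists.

0.9789 (arbitrage exists)

Around KRW → NOK → SEK → KRW: 1 × 0.0091135 × 0.85518 ÷ 0.0079614 = 0.978934
Product < 1; profitable direction is KRW → SEK → NOK → KRW.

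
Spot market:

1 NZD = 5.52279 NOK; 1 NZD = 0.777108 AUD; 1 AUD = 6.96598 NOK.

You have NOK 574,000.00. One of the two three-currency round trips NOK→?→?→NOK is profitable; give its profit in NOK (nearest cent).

Profitable loop is NOK → AUD → NZD → NOK:
NOK 574,000.00 ÷ 6.96598 = AUD 82,400.47
AUD 82,400.47 ÷ 0.777108 = NZD 106,034.77
NZD 106,034.77 × 5.52279 = NOK 585,607.75
Profit = NOK 585,607.75 − NOK 574,000.00

Profit: NOK 11,607.75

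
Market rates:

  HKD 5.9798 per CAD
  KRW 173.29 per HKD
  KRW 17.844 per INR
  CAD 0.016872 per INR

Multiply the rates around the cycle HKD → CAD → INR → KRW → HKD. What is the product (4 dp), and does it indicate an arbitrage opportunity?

Around HKD → CAD → INR → KRW → HKD: 1 ÷ 5.9798 ÷ 0.016872 × 17.844 ÷ 173.29 = 1.020623
Product > 1; profitable direction is HKD → CAD → INR → KRW → HKD.

1.0206 (arbitrage exists)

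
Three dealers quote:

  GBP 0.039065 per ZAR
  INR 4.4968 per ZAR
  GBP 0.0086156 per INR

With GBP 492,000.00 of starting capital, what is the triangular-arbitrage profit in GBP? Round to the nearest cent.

Profitable loop is GBP → INR → ZAR → GBP:
GBP 492,000.00 ÷ 0.0086156 = INR 57,105,715.21
INR 57,105,715.21 ÷ 4.4968 = ZAR 12,699,189.47
ZAR 12,699,189.47 × 0.039065 = GBP 496,093.84
Profit = GBP 496,093.84 − GBP 492,000.00

Profit: GBP 4,093.84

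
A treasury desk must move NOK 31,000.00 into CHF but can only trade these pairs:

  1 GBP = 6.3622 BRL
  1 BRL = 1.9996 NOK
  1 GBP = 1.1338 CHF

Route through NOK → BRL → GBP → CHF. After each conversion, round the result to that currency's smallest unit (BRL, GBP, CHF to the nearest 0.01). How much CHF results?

CHF 2,762.79

NOK 31,000.00 ÷ 1.9996 = BRL 15,503.10
BRL 15,503.10 ÷ 6.3622 = GBP 2,436.75
GBP 2,436.75 × 1.1338 = CHF 2,762.79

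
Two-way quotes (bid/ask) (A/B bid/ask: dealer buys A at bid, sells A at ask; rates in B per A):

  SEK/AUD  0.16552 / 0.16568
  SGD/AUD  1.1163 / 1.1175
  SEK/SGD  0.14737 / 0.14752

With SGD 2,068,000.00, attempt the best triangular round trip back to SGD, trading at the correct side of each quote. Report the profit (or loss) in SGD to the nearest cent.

Best loop SGD → SEK → AUD → SGD:
SGD 2,068,000.00 ÷ 0.14752 (buy SEK at ask) = SEK 14,018,438.18
SEK 14,018,438.18 × 0.16552 (sell SEK at bid) = AUD 2,320,331.89
AUD 2,320,331.89 ÷ 1.1175 (buy SGD at ask) = SGD 2,076,359.63

Net profit: SGD 8,359.63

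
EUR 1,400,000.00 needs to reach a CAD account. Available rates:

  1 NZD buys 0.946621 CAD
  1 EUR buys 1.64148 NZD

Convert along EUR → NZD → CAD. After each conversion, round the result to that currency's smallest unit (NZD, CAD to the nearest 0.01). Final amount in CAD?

CAD 2,175,403.21

EUR 1,400,000.00 × 1.64148 = NZD 2,298,072.00
NZD 2,298,072.00 × 0.946621 = CAD 2,175,403.21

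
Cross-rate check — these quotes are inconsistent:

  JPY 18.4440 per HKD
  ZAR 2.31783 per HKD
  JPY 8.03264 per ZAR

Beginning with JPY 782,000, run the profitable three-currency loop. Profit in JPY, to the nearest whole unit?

Profit: JPY 7,390

Profitable loop is JPY → HKD → ZAR → JPY:
JPY 782,000 ÷ 18.4440 = HKD 42,398.61
HKD 42,398.61 × 2.31783 = ZAR 98,272.77
ZAR 98,272.77 × 8.03264 = JPY 789,390
Profit = JPY 789,390 − JPY 782,000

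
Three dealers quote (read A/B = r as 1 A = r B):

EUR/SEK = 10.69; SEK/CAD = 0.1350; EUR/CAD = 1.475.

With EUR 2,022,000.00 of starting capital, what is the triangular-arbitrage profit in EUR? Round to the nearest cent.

Profitable loop is EUR → CAD → SEK → EUR:
EUR 2,022,000.00 × 1.475 = CAD 2,982,450.00
CAD 2,982,450.00 ÷ 0.1350 = SEK 22,092,222.22
SEK 22,092,222.22 ÷ 10.69 = EUR 2,066,625.09
Profit = EUR 2,066,625.09 − EUR 2,022,000.00

Profit: EUR 44,625.09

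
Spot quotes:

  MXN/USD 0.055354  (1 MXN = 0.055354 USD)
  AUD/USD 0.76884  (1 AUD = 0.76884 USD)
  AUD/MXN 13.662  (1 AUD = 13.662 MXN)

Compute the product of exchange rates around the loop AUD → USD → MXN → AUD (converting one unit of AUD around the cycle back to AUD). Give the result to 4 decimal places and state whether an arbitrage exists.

1.0167 (arbitrage exists)

Around AUD → USD → MXN → AUD: 1 × 0.76884 ÷ 0.055354 ÷ 13.662 = 1.016653
Product > 1; profitable direction is AUD → USD → MXN → AUD.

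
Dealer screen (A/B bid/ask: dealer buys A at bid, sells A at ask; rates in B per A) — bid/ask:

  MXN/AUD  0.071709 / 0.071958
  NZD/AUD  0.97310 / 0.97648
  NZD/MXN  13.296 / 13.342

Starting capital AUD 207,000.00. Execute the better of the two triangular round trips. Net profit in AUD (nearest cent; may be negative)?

Net profit: AUD 2,810.78

Best loop AUD → MXN → NZD → AUD:
AUD 207,000.00 ÷ 0.071958 (buy MXN at ask) = MXN 2,876,678.06
MXN 2,876,678.06 ÷ 13.342 (buy NZD at ask) = NZD 215,610.71
NZD 215,610.71 × 0.97310 (sell NZD at bid) = AUD 209,810.78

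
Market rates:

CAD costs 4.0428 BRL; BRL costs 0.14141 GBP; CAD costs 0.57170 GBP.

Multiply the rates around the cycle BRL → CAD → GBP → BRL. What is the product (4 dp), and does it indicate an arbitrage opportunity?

1.0000 (no arbitrage)

Around BRL → CAD → GBP → BRL: 1 ÷ 4.0428 × 0.57170 ÷ 0.14141 = 1.000013
Product ≈ 1 (deviation 0.001%, within rounding noise).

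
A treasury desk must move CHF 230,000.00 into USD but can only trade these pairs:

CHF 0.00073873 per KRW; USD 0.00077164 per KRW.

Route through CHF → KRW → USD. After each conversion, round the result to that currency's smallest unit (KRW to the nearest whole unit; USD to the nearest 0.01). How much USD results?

CHF 230,000.00 ÷ 0.00073873 = KRW 311,345,146
KRW 311,345,146 × 0.00077164 = USD 240,246.37

USD 240,246.37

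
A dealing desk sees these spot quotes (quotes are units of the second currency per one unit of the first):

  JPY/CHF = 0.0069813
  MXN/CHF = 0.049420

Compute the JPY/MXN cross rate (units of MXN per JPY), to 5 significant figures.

JPY/MXN = 0.14126

1 JPY × 0.0069813 = 0.0069813 CHF
0.0069813 CHF ÷ 0.049420 = 0.141265 MXN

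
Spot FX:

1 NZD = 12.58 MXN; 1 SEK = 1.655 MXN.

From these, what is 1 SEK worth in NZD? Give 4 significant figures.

1 SEK × 1.655 = 1.655 MXN
1.655 MXN ÷ 12.58 = 0.131558 NZD

SEK/NZD = 0.1316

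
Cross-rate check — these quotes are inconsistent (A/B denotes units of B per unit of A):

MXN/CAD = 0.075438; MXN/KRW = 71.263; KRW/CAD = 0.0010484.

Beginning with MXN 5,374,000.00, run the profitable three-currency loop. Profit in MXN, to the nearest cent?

Profitable loop is MXN → CAD → KRW → MXN:
MXN 5,374,000.00 × 0.075438 = CAD 405,403.81
CAD 405,403.81 ÷ 0.0010484 = KRW 386,688,108
KRW 386,688,108 ÷ 71.263 = MXN 5,426,211.46
Profit = MXN 5,426,211.46 − MXN 5,374,000.00

Profit: MXN 52,211.46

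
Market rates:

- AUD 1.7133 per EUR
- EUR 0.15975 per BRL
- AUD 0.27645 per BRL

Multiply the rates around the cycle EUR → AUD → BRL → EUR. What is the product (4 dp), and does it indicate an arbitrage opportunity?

Around EUR → AUD → BRL → EUR: 1 × 1.7133 ÷ 0.27645 × 0.15975 = 0.990051
Product < 1; profitable direction is EUR → BRL → AUD → EUR.

0.9901 (arbitrage exists)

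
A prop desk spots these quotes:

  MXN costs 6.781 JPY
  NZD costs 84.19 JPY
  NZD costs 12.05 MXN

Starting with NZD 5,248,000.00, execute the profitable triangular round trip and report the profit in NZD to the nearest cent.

Profitable loop is NZD → JPY → MXN → NZD:
NZD 5,248,000.00 × 84.19 = JPY 441,829,120
JPY 441,829,120 ÷ 6.781 = MXN 65,156,926.71
MXN 65,156,926.71 ÷ 12.05 = NZD 5,407,213.83
Profit = NZD 5,407,213.83 − NZD 5,248,000.00

Profit: NZD 159,213.83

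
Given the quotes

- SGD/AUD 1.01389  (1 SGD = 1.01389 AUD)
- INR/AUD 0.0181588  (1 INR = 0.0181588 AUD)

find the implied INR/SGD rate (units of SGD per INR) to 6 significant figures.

INR/SGD = 0.0179100

1 INR × 0.0181588 = 0.0181588 AUD
0.0181588 AUD ÷ 1.01389 = 0.01791 SGD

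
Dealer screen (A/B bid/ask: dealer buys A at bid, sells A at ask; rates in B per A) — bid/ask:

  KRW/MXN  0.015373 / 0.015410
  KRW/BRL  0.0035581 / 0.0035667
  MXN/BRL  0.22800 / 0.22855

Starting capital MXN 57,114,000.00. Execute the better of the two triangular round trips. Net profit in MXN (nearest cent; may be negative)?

Net profit: MXN 586,139.43

Best loop MXN → KRW → BRL → MXN:
MXN 57,114,000.00 ÷ 0.015410 (buy KRW at ask) = KRW 3,706,294,614
KRW 3,706,294,614 × 0.0035581 (sell KRW at bid) = BRL 13,187,366.87
BRL 13,187,366.87 ÷ 0.22855 (buy MXN at ask) = MXN 57,700,139.43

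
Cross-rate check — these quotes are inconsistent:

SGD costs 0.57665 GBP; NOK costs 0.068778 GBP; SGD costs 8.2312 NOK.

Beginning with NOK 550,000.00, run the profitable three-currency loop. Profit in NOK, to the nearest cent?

Profit: NOK 10,224.75

Profitable loop is NOK → SGD → GBP → NOK:
NOK 550,000.00 ÷ 8.2312 = SGD 66,818.93
SGD 66,818.93 × 0.57665 = GBP 38,531.14
GBP 38,531.14 ÷ 0.068778 = NOK 560,224.75
Profit = NOK 560,224.75 − NOK 550,000.00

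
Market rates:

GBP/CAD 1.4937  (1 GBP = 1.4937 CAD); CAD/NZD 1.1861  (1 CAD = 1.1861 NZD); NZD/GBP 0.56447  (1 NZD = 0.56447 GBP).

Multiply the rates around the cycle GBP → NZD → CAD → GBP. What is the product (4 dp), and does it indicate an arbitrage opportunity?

Around GBP → NZD → CAD → GBP: 1 ÷ 0.56447 ÷ 1.1861 ÷ 1.4937 = 0.999941
Product ≈ 1 (deviation 0.006%, within rounding noise).

0.9999 (no arbitrage)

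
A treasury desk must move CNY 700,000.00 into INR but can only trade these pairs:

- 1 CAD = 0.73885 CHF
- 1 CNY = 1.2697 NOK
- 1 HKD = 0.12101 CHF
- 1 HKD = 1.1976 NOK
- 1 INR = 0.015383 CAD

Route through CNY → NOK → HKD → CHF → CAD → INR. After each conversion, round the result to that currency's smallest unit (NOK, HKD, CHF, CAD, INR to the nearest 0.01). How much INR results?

CNY 700,000.00 × 1.2697 = NOK 888,790.00
NOK 888,790.00 ÷ 1.1976 = HKD 742,142.62
HKD 742,142.62 × 0.12101 = CHF 89,806.68
CHF 89,806.68 ÷ 0.73885 = CAD 121,549.27
CAD 121,549.27 ÷ 0.015383 = INR 7,901,532.21

INR 7,901,532.21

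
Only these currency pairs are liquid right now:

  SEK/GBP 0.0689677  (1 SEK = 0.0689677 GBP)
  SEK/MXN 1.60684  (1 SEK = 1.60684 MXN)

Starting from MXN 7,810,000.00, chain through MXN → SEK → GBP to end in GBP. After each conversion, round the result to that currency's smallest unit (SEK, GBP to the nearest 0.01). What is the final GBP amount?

MXN 7,810,000.00 ÷ 1.60684 = SEK 4,860,471.48
SEK 4,860,471.48 × 0.0689677 = GBP 335,215.54

GBP 335,215.54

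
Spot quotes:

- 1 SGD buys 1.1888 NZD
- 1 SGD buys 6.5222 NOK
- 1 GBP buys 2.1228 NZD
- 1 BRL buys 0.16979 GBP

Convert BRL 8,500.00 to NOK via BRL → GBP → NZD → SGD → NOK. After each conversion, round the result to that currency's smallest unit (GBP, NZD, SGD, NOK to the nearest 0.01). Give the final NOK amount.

NOK 16,808.30

BRL 8,500.00 × 0.16979 = GBP 1,443.21
GBP 1,443.21 × 2.1228 = NZD 3,063.65
NZD 3,063.65 ÷ 1.1888 = SGD 2,577.09
SGD 2,577.09 × 6.5222 = NOK 16,808.30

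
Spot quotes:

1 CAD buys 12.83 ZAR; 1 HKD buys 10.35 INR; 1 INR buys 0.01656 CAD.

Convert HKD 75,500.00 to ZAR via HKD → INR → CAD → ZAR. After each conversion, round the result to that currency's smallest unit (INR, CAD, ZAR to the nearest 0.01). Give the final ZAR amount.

ZAR 166,025.33

HKD 75,500.00 × 10.35 = INR 781,425.00
INR 781,425.00 × 0.01656 = CAD 12,940.40
CAD 12,940.40 × 12.83 = ZAR 166,025.33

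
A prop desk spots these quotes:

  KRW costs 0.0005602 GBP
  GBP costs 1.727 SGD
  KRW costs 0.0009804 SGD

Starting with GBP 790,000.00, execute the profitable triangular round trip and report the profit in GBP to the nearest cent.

Profit: GBP 10,561.96

Profitable loop is GBP → KRW → SGD → GBP:
GBP 790,000.00 ÷ 0.0005602 = KRW 1,410,210,639
KRW 1,410,210,639 × 0.0009804 = SGD 1,382,570.51
SGD 1,382,570.51 ÷ 1.727 = GBP 800,561.96
Profit = GBP 800,561.96 − GBP 790,000.00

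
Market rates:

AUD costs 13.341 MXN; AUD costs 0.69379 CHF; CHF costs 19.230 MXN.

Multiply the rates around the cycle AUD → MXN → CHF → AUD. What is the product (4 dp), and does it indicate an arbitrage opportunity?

1.0000 (no arbitrage)

Around AUD → MXN → CHF → AUD: 1 × 13.341 ÷ 19.230 ÷ 0.69379 = 0.999956
Product ≈ 1 (deviation 0.004%, within rounding noise).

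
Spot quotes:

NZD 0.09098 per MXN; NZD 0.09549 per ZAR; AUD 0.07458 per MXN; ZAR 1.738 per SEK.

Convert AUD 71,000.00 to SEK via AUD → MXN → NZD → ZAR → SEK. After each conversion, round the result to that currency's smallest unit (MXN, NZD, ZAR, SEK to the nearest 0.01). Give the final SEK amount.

AUD 71,000.00 ÷ 0.07458 = MXN 951,997.85
MXN 951,997.85 × 0.09098 = NZD 86,612.76
NZD 86,612.76 ÷ 0.09549 = ZAR 907,034.87
ZAR 907,034.87 ÷ 1.738 = SEK 521,884.28

SEK 521,884.28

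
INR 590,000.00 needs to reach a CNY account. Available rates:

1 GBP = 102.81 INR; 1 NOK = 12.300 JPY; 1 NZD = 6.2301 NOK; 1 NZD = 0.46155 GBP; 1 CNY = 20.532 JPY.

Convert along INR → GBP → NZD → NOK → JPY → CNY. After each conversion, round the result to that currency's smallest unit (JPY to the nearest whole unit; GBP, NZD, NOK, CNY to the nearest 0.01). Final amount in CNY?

INR 590,000.00 ÷ 102.81 = GBP 5,738.74
GBP 5,738.74 ÷ 0.46155 = NZD 12,433.63
NZD 12,433.63 × 6.2301 = NOK 77,462.76
NOK 77,462.76 × 12.300 = JPY 952,792
JPY 952,792 ÷ 20.532 = CNY 46,405.22

CNY 46,405.22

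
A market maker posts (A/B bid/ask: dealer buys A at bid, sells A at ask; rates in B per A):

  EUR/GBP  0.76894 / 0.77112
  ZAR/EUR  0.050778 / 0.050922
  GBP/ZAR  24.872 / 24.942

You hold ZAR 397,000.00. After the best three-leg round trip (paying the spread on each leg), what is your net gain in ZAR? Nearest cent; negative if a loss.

Net profit: ZAR 8,351.53

Best loop ZAR → GBP → EUR → ZAR:
ZAR 397,000.00 ÷ 24.942 (buy GBP at ask) = GBP 15,916.93
GBP 15,916.93 ÷ 0.77112 (buy EUR at ask) = EUR 20,641.31
EUR 20,641.31 ÷ 0.050922 (buy ZAR at ask) = ZAR 405,351.53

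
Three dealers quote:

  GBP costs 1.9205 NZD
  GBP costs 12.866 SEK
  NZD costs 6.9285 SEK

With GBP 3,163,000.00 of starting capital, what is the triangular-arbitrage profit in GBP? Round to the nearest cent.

Profitable loop is GBP → NZD → SEK → GBP:
GBP 3,163,000.00 × 1.9205 = NZD 6,074,541.50
NZD 6,074,541.50 × 6.9285 = SEK 42,087,460.78
SEK 42,087,460.78 ÷ 12.866 = GBP 3,271,215.67
Profit = GBP 3,271,215.67 − GBP 3,163,000.00

Profit: GBP 108,215.67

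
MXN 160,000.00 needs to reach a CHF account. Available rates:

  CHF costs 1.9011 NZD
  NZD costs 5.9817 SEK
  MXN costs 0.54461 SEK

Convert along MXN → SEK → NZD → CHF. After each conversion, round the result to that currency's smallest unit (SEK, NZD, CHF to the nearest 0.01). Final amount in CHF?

MXN 160,000.00 × 0.54461 = SEK 87,137.60
SEK 87,137.60 ÷ 5.9817 = NZD 14,567.36
NZD 14,567.36 ÷ 1.9011 = CHF 7,662.60

CHF 7,662.60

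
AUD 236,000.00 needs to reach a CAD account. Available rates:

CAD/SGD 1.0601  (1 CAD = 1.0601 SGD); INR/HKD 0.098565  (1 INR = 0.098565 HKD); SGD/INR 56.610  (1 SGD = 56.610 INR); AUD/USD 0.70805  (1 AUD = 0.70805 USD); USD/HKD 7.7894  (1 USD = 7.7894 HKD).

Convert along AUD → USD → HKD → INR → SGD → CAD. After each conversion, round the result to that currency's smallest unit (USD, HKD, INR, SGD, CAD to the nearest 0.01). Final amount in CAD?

CAD 220,047.89

AUD 236,000.00 × 0.70805 = USD 167,099.80
USD 167,099.80 × 7.7894 = HKD 1,301,607.18
HKD 1,301,607.18 ÷ 0.098565 = INR 13,205,571.75
INR 13,205,571.75 ÷ 56.610 = SGD 233,272.77
SGD 233,272.77 ÷ 1.0601 = CAD 220,047.89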